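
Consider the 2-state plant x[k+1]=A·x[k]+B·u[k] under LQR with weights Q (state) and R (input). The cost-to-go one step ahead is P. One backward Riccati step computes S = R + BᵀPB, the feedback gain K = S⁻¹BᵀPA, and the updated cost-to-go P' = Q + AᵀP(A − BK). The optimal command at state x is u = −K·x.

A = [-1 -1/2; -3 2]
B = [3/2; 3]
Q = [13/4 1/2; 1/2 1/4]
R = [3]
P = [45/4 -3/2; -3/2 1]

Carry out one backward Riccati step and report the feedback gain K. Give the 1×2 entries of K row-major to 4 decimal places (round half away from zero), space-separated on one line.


-0.6142 -0.1969

BᵀP = [12.3750 0.7500]
S = R + BᵀPB = [3] + [20.8125] = [23.8125]
BᵀPA = [-14.6250 -4.6875]
K = S⁻¹·BᵀPA = [-0.6142 -0.1969]
A−BK = [-0.0787 -0.2047; -1.1575 2.5906]
AᵀP(A−BK) = [2.2677 -2.5039; -2.5039 8.8898]
P' = Q + AᵀP(A−BK) = [5.5177 -2.0039; -2.0039 9.1398]
tr(P') = 14.6575


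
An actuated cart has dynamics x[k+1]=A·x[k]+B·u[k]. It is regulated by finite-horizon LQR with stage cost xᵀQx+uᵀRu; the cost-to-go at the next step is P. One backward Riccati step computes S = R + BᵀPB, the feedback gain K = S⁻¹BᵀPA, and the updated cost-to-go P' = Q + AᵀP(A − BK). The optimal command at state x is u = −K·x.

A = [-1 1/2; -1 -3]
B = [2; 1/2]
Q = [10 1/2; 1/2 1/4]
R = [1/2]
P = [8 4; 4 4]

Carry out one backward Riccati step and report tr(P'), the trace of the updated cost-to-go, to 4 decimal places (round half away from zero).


BᵀP = [18.0000 10.0000]
S = R + BᵀPB = [1/2] + [41.0000] = [41.5000]
BᵀPA = [-28.0000 -21.0000]
K = S⁻¹·BᵀPA = [-0.6747 -0.5060]
A−BK = [0.3494 1.5120; -0.6627 -2.7470]
AᵀP(A−BK) = [1.1084 3.8313; 3.8313 15.3735]
P' = Q + AᵀP(A−BK) = [11.1084 4.3313; 4.3313 15.6235]
tr(P') = 26.7319

26.7319


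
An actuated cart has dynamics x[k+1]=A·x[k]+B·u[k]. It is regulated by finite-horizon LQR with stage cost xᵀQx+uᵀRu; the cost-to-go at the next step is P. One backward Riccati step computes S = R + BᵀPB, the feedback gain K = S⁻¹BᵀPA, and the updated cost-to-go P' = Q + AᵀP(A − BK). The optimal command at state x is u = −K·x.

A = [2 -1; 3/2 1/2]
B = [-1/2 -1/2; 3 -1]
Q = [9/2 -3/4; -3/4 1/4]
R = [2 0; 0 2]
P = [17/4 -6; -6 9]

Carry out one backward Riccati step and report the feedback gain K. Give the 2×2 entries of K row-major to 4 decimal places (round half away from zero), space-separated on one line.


0.0175 0.3429 -0.1486 -0.0062

BᵀP = [-20.1250 30.0000; 3.8750 -6.0000]
S = R + BᵀPB = [2 0; 0 2] + [100.0625 -19.9375; -19.9375 4.0625] = [102.0625 -19.9375; -19.9375 6.0625]
BᵀPA = [4.7500 35.1250; -1.2500 -6.8750]
K = S⁻¹·BᵀPA = [0.0175 0.3429; -0.1486 -0.0062]
A−BK = [1.9345 -0.8316; 1.2989 -0.5350]
AᵀP(A−BK) = [0.9811 -0.3867; -0.3867 0.4116]
P' = Q + AᵀP(A−BK) = [5.4811 -1.1367; -1.1367 0.6616]
tr(P') = 6.1427


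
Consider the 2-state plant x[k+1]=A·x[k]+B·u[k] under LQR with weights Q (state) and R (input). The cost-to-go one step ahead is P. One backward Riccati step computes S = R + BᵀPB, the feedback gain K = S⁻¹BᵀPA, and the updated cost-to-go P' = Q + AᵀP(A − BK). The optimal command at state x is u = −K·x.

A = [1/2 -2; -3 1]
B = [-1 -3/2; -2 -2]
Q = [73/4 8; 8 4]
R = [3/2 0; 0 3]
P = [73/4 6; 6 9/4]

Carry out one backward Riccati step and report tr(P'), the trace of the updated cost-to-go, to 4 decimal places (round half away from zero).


26.8443

BᵀP = [-30.2500 -10.5000; -39.3750 -13.5000]
S = R + BᵀPB = [3/2 0; 0 3] + [51.2500 66.3750; 66.3750 86.0625] = [52.7500 66.3750; 66.3750 89.0625]
BᵀPA = [16.3750 50.0000; 20.8125 65.2500]
K = S⁻¹·BᵀPA = [0.2632 0.4178; 0.0375 0.4213]
A−BK = [0.8195 -0.9503; -2.3985 2.6781]
AᵀP(A−BK) = [1.7215 -1.6089; -1.6089 2.8728]
P' = Q + AᵀP(A−BK) = [19.9715 6.3911; 6.3911 6.8728]
tr(P') = 26.8443


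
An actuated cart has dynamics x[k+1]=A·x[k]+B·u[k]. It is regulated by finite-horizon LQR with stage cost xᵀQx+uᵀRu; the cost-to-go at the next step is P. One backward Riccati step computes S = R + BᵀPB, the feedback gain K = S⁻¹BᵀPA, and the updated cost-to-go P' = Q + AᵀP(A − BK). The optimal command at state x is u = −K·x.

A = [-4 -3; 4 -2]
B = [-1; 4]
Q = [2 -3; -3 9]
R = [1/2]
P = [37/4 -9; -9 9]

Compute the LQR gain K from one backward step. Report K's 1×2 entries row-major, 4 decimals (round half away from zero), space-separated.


BᵀP = [-45.2500 45.0000]
S = R + BᵀPB = [1/2] + [225.2500] = [225.7500]
BᵀPA = [361.0000 45.7500]
K = S⁻¹·BᵀPA = [1.5991 0.2027]
A−BK = [-2.4009 -2.7973; -2.3965 -2.8106]
AᵀP(A−BK) = [2.7198 1.8405; 1.8405 1.9784]
P' = Q + AᵀP(A−BK) = [4.7198 -1.1595; -1.1595 10.9784]
tr(P') = 15.6982

1.5991 0.2027


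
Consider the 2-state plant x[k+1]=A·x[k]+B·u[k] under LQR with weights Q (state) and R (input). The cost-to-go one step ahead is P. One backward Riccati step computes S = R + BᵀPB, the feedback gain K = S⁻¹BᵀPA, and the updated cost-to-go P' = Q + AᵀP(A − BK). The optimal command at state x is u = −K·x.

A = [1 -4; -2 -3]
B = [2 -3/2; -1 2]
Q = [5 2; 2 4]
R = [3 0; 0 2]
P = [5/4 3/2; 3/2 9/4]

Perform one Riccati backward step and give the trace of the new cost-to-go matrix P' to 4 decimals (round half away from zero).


BᵀP = [1.0000 0.7500; 1.1250 2.2500]
S = R + BᵀPB = [3 0; 0 2] + [1.2500 0.0000; 0.0000 2.8125] = [4.2500 0.0000; 0.0000 4.8125]
BᵀPA = [-0.5000 -6.2500; -3.3750 -11.2500]
K = S⁻¹·BᵀPA = [-0.1176 -1.4706; -0.7013 -2.3377]
A−BK = [0.1833 -4.5653; -0.7150 0.2047]
AᵀP(A−BK) = [1.8243 7.3751; 7.3751 40.7601]
P' = Q + AᵀP(A−BK) = [6.8243 9.3751; 9.3751 44.7601]
tr(P') = 51.5844

51.5844


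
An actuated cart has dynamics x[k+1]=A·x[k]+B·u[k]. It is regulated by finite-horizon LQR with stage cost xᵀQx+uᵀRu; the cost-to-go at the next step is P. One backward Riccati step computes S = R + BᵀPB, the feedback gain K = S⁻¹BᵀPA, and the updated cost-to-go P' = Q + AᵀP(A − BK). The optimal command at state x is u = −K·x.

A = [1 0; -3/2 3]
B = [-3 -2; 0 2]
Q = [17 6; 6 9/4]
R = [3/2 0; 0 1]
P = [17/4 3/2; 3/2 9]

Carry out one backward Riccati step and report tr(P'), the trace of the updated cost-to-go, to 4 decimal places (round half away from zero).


23.3971

BᵀP = [-12.7500 -4.5000; -5.5000 15.0000]
S = R + BᵀPB = [3/2 0; 0 1] + [38.2500 16.5000; 16.5000 41.0000] = [39.7500 16.5000; 16.5000 42.0000]
BᵀPA = [-6.0000 -13.5000; -28.0000 45.0000]
K = S⁻¹·BᵀPA = [0.1503 -0.9372; -0.7257 1.4396]
A−BK = [-0.0005 0.0676; -0.0486 0.1208]
AᵀP(A−BK) = [0.5819 -1.3140; -1.3140 3.5652]
P' = Q + AᵀP(A−BK) = [17.5819 4.6860; 4.6860 5.8152]
tr(P') = 23.3971


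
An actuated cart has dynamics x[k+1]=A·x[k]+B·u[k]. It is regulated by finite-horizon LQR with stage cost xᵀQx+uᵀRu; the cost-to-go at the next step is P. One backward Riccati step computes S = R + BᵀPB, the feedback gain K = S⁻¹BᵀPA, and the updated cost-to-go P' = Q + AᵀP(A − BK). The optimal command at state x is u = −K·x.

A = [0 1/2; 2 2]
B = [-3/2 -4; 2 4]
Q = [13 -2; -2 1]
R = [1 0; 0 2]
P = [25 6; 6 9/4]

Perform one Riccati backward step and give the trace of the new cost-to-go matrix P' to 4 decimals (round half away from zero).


25.4293

BᵀP = [-25.5000 -4.5000; -76.0000 -15.0000]
S = R + BᵀPB = [1 0; 0 2] + [29.2500 84.0000; 84.0000 244.0000] = [30.2500 84.0000; 84.0000 246.0000]
BᵀPA = [-9.0000 -21.7500; -30.0000 -68.0000]
K = S⁻¹·BᵀPA = [0.7938 0.9377; -0.3930 -0.5966]
A−BK = [-0.3813 -0.4799; 1.9844 2.5110]
AᵀP(A−BK) = [4.3541 5.5409; 5.5409 7.0752]
P' = Q + AᵀP(A−BK) = [17.3541 3.5409; 3.5409 8.0752]
tr(P') = 25.4293


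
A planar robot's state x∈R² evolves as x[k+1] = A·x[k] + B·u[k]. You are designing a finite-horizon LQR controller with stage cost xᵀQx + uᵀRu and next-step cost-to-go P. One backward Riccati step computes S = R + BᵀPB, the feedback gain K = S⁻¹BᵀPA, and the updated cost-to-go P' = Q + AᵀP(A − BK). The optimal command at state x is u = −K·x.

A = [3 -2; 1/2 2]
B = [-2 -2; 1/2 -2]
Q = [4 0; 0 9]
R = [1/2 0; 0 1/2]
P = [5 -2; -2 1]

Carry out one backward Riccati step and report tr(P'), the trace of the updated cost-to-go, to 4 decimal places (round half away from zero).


BᵀP = [-11.0000 4.5000; -6.0000 2.0000]
S = R + BᵀPB = [1/2 0; 0 1/2] + [24.2500 13.0000; 13.0000 8.0000] = [24.7500 13.0000; 13.0000 8.5000]
BᵀPA = [-30.7500 31.0000; -17.0000 16.0000]
K = S⁻¹·BᵀPA = [-0.9758 1.3414; -0.5076 -0.1692]
A−BK = [0.0332 0.3444; -0.0272 0.9909]
AᵀP(A−BK) = [0.6148 -0.6284; -0.6284 1.1239]
P' = Q + AᵀP(A−BK) = [4.6148 -0.6284; -0.6284 10.1239]
tr(P') = 14.7387

14.7387


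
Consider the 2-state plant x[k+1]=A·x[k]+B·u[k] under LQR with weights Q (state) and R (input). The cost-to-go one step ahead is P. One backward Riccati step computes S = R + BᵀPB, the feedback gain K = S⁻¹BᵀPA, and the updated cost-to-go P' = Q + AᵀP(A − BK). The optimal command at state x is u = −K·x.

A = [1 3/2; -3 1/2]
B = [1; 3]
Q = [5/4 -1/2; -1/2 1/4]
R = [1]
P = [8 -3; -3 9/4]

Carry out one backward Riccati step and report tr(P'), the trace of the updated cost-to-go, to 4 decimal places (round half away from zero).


BᵀP = [-1.0000 3.7500]
S = R + BᵀPB = [1] + [10.2500] = [11.2500]
BᵀPA = [-12.2500 0.3750]
K = S⁻¹·BᵀPA = [-1.0889 0.0333]
A−BK = [2.0889 1.4667; 0.2667 0.4000]
AᵀP(A−BK) = [32.9111 21.0333; 21.0333 14.0500]
P' = Q + AᵀP(A−BK) = [34.1611 20.5333; 20.5333 14.3000]
tr(P') = 48.4611

48.4611


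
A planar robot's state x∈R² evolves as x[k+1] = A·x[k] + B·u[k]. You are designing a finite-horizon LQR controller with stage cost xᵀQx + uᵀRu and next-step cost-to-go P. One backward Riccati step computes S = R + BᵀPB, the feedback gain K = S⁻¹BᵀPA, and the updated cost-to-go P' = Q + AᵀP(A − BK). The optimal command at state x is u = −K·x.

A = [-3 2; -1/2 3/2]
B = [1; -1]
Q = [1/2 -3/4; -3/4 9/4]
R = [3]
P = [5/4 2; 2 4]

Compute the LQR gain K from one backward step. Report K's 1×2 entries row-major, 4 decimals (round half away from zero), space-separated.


BᵀP = [-0.7500 -2.0000]
S = R + BᵀPB = [3] + [1.2500] = [4.2500]
BᵀPA = [3.2500 -4.5000]
K = S⁻¹·BᵀPA = [0.7647 -1.0588]
A−BK = [-3.7647 3.0588; 0.2647 0.4412]
AᵀP(A−BK) = [15.7647 -18.0588; -18.0588 21.2353]
P' = Q + AᵀP(A−BK) = [16.2647 -18.8088; -18.8088 23.4853]
tr(P') = 39.7500

0.7647 -1.0588


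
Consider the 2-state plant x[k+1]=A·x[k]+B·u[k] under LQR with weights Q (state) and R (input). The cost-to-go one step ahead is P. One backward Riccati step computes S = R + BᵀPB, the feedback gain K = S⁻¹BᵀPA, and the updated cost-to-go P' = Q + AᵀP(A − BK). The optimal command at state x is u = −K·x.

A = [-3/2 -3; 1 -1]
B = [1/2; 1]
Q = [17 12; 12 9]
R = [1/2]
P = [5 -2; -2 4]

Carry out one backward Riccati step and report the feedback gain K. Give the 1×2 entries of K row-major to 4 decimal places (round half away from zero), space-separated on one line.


0.6000 -1.2000

BᵀP = [0.5000 3.0000]
S = R + BᵀPB = [1/2] + [3.2500] = [3.7500]
BᵀPA = [2.2500 -4.5000]
K = S⁻¹·BᵀPA = [0.6000 -1.2000]
A−BK = [-1.8000 -2.4000; 0.4000 0.2000]
AᵀP(A−BK) = [19.9000 24.2000; 24.2000 31.6000]
P' = Q + AᵀP(A−BK) = [36.9000 36.2000; 36.2000 40.6000]
tr(P') = 77.5000


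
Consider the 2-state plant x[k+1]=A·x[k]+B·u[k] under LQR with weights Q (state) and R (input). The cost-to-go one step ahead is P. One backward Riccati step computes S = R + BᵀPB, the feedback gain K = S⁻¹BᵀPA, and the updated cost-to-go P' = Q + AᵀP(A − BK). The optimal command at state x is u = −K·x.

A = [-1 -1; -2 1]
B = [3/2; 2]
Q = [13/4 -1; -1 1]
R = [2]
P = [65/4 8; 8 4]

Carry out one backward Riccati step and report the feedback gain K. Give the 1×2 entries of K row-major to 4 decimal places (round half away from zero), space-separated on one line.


-0.7837 -0.1987

BᵀP = [40.3750 20.0000]
S = R + BᵀPB = [2] + [100.5625] = [102.5625]
BᵀPA = [-80.3750 -20.3750]
K = S⁻¹·BᵀPA = [-0.7837 -0.1987]
A−BK = [0.1755 -0.7020; -0.4327 1.3973]
AᵀP(A−BK) = [1.2626 0.2828; 0.2828 0.2023]
P' = Q + AᵀP(A−BK) = [4.5126 -0.7172; -0.7172 1.2023]
tr(P') = 5.7150


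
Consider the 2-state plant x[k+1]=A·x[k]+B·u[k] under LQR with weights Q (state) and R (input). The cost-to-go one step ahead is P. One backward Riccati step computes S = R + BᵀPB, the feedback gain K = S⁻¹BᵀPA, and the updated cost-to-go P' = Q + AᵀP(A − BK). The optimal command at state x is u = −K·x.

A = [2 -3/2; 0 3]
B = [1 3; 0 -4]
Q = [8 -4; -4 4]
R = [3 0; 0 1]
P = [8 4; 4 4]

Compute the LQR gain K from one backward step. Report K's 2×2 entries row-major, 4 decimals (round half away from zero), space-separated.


1.3643 0.4961 0.1240 -0.6822

BᵀP = [8.0000 4.0000; 8.0000 -4.0000]
S = R + BᵀPB = [3 0; 0 1] + [8.0000 8.0000; 8.0000 40.0000] = [11.0000 8.0000; 8.0000 41.0000]
BᵀPA = [16.0000 0.0000; 16.0000 -24.0000]
K = S⁻¹·BᵀPA = [1.3643 0.4961; 0.1240 -0.6822]
A−BK = [0.2636 0.0504; 0.4961 0.2713]
AᵀP(A−BK) = [8.1860 2.9767; 2.9767 1.6279]
P' = Q + AᵀP(A−BK) = [16.1860 -1.0233; -1.0233 5.6279]
tr(P') = 21.8140


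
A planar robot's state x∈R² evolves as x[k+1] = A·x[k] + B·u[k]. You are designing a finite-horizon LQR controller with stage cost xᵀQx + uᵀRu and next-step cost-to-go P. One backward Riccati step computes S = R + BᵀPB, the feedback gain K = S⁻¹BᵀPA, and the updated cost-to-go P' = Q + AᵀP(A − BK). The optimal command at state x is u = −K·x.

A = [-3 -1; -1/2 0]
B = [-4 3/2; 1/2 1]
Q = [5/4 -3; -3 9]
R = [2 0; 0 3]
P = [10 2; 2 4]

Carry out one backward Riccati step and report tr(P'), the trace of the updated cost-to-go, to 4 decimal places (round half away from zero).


12.0593

BᵀP = [-39.0000 -6.0000; 17.0000 7.0000]
S = R + BᵀPB = [2 0; 0 3] + [153.0000 -64.5000; -64.5000 32.5000] = [155.0000 -64.5000; -64.5000 35.5000]
BᵀPA = [120.0000 39.0000; -54.5000 -17.0000]
K = S⁻¹·BᵀPA = [0.5549 0.2146; -0.5271 -0.0890]
A−BK = [0.0101 -0.0082; -0.2503 -0.0183]
AᵀP(A−BK) = [1.6908 0.4001; 0.4001 0.1185]
P' = Q + AᵀP(A−BK) = [2.9408 -2.5999; -2.5999 9.1185]
tr(P') = 12.0593


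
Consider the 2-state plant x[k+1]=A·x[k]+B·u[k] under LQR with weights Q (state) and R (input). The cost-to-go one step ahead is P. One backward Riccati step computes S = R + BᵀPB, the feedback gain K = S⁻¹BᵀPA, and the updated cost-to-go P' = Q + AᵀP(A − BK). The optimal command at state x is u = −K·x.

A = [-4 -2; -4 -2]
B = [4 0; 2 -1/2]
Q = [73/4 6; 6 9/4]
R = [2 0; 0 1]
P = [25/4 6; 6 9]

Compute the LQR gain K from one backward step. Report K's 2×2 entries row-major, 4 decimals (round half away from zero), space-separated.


-1.2426 -0.6213 1.2019 0.6009

BᵀP = [37.0000 42.0000; -3.0000 -4.5000]
S = R + BᵀPB = [2 0; 0 1] + [232.0000 -21.0000; -21.0000 2.2500] = [234.0000 -21.0000; -21.0000 3.2500]
BᵀPA = [-316.0000 -158.0000; 30.0000 15.0000]
K = S⁻¹·BᵀPA = [-1.2426 -0.6213; 1.2019 0.6009]
A−BK = [0.9703 0.4851; -0.9139 -0.4570]
AᵀP(A−BK) = [7.2926 3.6463; 3.6463 1.8232]
P' = Q + AᵀP(A−BK) = [25.5426 9.6463; 9.6463 4.0732]
tr(P') = 29.6158


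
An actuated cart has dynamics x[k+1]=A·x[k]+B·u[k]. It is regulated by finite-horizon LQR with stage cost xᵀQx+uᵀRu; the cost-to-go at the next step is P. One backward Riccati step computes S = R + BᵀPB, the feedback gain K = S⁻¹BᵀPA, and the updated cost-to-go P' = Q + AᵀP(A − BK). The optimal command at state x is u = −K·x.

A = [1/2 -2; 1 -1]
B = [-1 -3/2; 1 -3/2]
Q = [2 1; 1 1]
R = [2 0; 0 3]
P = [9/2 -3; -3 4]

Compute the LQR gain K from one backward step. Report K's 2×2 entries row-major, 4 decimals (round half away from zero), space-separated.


0.2116 0.4550 -0.3228 0.6561

BᵀP = [-7.5000 7.0000; -2.2500 -1.5000]
S = R + BᵀPB = [2 0; 0 3] + [14.5000 0.7500; 0.7500 5.6250] = [16.5000 0.7500; 0.7500 8.6250]
BᵀPA = [3.2500 8.0000; -2.6250 6.0000]
K = S⁻¹·BᵀPA = [0.2116 0.4550; -0.3228 0.6561]
A−BK = [0.2275 -0.5608; 0.3042 -0.4709]
AᵀP(A−BK) = [0.5899 -0.7566; -0.7566 2.4233]
P' = Q + AᵀP(A−BK) = [2.5899 0.2434; 0.2434 3.4233]
tr(P') = 6.0132


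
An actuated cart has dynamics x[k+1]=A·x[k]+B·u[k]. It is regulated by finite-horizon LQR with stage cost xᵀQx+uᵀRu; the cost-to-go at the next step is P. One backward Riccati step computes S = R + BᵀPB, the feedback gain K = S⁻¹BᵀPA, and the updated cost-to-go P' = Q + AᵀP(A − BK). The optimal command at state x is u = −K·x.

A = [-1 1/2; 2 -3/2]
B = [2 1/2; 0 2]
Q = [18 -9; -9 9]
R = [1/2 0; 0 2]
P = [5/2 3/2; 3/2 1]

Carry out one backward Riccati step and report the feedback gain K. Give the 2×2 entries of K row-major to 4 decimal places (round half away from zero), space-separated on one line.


-0.0347 -0.0781 0.1605 -0.1388

BᵀP = [5.0000 3.0000; 4.2500 2.7500]
S = R + BᵀPB = [1/2 0; 0 2] + [10.0000 8.5000; 8.5000 7.6250] = [10.5000 8.5000; 8.5000 9.6250]
BᵀPA = [1.0000 -2.0000; 1.2500 -2.0000]
K = S⁻¹·BᵀPA = [-0.0347 -0.0781; 0.1605 -0.1388]
A−BK = [-1.0108 0.7256; 1.6790 -1.2223]
AᵀP(A−BK) = [0.3341 -0.2484; -0.2484 0.1912]
P' = Q + AᵀP(A−BK) = [18.3341 -9.2484; -9.2484 9.1912]
tr(P') = 27.5252


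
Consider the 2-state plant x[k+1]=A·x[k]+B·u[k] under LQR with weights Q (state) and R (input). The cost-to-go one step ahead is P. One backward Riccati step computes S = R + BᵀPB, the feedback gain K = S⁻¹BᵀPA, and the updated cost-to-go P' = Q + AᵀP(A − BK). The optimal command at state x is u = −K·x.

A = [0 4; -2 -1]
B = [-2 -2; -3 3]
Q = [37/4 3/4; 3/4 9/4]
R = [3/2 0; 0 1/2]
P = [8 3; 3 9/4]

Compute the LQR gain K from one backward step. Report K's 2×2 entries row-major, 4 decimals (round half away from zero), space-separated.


BᵀP = [-25.0000 -12.7500; -7.0000 0.7500]
S = R + BᵀPB = [3/2 0; 0 1/2] + [88.2500 11.7500; 11.7500 16.2500] = [89.7500 11.7500; 11.7500 16.7500]
BᵀPA = [25.5000 -87.2500; -1.5000 -28.7500]
K = S⁻¹·BᵀPA = [0.3258 -0.8230; -0.3181 -1.1391]
A−BK = [0.0154 0.0758; -0.0685 -0.0518]
AᵀP(A−BK) = [0.2159 -0.2217; -0.2217 1.6932]
P' = Q + AᵀP(A−BK) = [9.4659 0.5283; 0.5283 3.9432]
tr(P') = 13.4091

0.3258 -0.8230 -0.3181 -1.1391


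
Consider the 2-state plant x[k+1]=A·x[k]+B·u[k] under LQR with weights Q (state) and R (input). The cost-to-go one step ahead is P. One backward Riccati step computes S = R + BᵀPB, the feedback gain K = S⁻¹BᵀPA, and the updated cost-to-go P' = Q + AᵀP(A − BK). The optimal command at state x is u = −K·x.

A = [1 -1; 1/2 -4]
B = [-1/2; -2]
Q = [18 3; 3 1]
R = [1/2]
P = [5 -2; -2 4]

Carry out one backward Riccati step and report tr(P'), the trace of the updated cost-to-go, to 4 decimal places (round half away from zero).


24.6364

BᵀP = [1.5000 -7.0000]
S = R + BᵀPB = [1/2] + [13.2500] = [13.7500]
BᵀPA = [-2.0000 26.5000]
K = S⁻¹·BᵀPA = [-0.1455 1.9273]
A−BK = [0.9273 -0.0364; 0.2091 -0.1455]
AᵀP(A−BK) = [3.7091 -0.1455; -0.1455 1.9273]
P' = Q + AᵀP(A−BK) = [21.7091 2.8545; 2.8545 2.9273]
tr(P') = 24.6364


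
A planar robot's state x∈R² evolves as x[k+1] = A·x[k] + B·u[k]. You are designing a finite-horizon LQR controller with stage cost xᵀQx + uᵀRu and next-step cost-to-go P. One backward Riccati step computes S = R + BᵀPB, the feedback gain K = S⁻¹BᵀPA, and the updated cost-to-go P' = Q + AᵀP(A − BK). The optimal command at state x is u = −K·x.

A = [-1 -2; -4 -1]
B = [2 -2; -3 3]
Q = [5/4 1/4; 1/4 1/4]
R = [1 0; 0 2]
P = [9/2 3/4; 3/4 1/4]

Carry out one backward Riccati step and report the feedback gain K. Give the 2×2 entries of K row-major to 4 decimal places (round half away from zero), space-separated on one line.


BᵀP = [6.7500 0.7500; -6.7500 -0.7500]
S = R + BᵀPB = [1 0; 0 2] + [11.2500 -11.2500; -11.2500 11.2500] = [12.2500 -11.2500; -11.2500 13.2500]
BᵀPA = [-9.7500 -14.2500; 9.7500 14.2500]
K = S⁻¹·BᵀPA = [-0.5455 -0.7972; 0.2727 0.3986]
A−BK = [0.6364 0.3916; -6.4545 -4.5874]
AᵀP(A−BK) = [6.5227 5.0909; 5.0909 4.2098]
P' = Q + AᵀP(A−BK) = [7.7727 5.3409; 5.3409 4.4598]
tr(P') = 12.2325

-0.5455 -0.7972 0.2727 0.3986


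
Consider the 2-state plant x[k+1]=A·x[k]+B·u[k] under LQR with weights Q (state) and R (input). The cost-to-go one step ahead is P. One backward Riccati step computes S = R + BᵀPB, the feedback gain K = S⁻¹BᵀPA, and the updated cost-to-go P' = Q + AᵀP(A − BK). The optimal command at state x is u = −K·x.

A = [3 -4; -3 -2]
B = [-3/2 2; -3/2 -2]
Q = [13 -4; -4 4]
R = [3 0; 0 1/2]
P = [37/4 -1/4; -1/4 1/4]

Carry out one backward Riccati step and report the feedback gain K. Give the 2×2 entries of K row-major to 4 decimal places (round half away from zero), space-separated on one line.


BᵀP = [-13.5000 0.0000; 19.0000 -1.0000]
S = R + BᵀPB = [3 0; 0 1/2] + [20.2500 -27.0000; -27.0000 40.0000] = [23.2500 -27.0000; -27.0000 40.5000]
BᵀPA = [-40.5000 54.0000; 60.0000 -74.0000]
K = S⁻¹·BᵀPA = [-0.0952 0.8889; 1.4180 -1.2346]
A−BK = [0.0212 -0.1975; -0.3069 -3.1358]
AᵀP(A−BK) = [1.0635 -0.9259; -0.9259 5.6420]
P' = Q + AᵀP(A−BK) = [14.0635 -4.9259; -4.9259 9.6420]
tr(P') = 23.7055

-0.0952 0.8889 1.4180 -1.2346


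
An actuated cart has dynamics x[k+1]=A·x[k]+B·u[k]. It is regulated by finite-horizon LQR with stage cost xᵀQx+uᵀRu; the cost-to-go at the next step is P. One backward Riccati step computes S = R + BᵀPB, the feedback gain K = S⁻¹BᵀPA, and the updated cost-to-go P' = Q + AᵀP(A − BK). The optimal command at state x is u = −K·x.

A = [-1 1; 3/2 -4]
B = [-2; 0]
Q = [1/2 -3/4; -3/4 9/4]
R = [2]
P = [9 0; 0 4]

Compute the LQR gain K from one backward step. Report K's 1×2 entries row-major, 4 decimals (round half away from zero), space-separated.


BᵀP = [-18.0000 0.0000]
S = R + BᵀPB = [2] + [36.0000] = [38.0000]
BᵀPA = [18.0000 -18.0000]
K = S⁻¹·BᵀPA = [0.4737 -0.4737]
A−BK = [-0.0526 0.0526; 1.5000 -4.0000]
AᵀP(A−BK) = [9.4737 -24.4737; -24.4737 64.4737]
P' = Q + AᵀP(A−BK) = [9.9737 -25.2237; -25.2237 66.7237]
tr(P') = 76.6974

0.4737 -0.4737


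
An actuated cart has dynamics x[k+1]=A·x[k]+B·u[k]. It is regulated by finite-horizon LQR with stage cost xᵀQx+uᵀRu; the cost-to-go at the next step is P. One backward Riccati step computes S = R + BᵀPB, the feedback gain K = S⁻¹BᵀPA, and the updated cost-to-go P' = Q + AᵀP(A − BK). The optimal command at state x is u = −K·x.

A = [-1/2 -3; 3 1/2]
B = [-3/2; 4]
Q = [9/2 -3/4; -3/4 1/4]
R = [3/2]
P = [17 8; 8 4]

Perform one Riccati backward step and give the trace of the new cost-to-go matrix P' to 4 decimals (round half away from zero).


BᵀP = [6.5000 4.0000]
S = R + BᵀPB = [3/2] + [6.2500] = [7.7500]
BᵀPA = [8.7500 -17.5000]
K = S⁻¹·BᵀPA = [1.1290 -2.2581]
A−BK = [1.1935 -6.3871; -1.5161 9.5323]
AᵀP(A−BK) = [6.3710 -22.7419; -22.7419 90.4839]
P' = Q + AᵀP(A−BK) = [10.8710 -23.4919; -23.4919 90.7339]
tr(P') = 101.6048

101.6048


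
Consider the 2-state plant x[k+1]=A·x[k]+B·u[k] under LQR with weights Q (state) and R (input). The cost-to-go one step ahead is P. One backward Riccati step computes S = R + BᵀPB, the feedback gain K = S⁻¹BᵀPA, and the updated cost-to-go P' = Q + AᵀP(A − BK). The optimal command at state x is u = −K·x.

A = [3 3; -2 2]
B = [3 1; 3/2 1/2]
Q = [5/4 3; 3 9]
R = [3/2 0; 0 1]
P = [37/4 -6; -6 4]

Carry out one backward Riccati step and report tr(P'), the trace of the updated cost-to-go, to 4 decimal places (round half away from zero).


BᵀP = [18.7500 -12.0000; 6.2500 -4.0000]
S = R + BᵀPB = [3/2 0; 0 1] + [38.2500 12.7500; 12.7500 4.2500] = [39.7500 12.7500; 12.7500 5.2500]
BᵀPA = [80.2500 32.2500; 26.7500 10.7500]
K = S⁻¹·BᵀPA = [1.7398 0.6992; 0.8699 0.3496]
A−BK = [-3.0894 0.5528; -5.0447 0.7764]
AᵀP(A−BK) = [8.3577 1.7886; 1.7886 0.9431]
P' = Q + AᵀP(A−BK) = [9.6077 4.7886; 4.7886 9.9431]
tr(P') = 19.5508

19.5508


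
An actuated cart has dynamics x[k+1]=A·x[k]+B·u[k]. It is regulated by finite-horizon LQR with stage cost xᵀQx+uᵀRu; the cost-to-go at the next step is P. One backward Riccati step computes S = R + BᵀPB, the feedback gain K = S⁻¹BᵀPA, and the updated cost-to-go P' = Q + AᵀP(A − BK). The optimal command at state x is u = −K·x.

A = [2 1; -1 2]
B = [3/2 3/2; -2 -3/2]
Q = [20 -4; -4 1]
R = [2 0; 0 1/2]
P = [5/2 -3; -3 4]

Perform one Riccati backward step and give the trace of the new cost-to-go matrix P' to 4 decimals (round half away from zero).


22.1997

BᵀP = [9.7500 -12.5000; 8.2500 -10.5000]
S = R + BᵀPB = [2 0; 0 1/2] + [39.6250 33.3750; 33.3750 28.1250] = [41.6250 33.3750; 33.3750 28.6250]
BᵀPA = [32.0000 -15.2500; 27.0000 -12.7500]
K = S⁻¹·BᵀPA = [0.1916 -0.1417; 0.7198 -0.2802]
A−BK = [0.6329 1.6329; 0.4630 1.2963]
AᵀP(A−BK) = [0.4332 0.0998; 0.0998 0.7665]
P' = Q + AᵀP(A−BK) = [20.4332 -3.9002; -3.9002 1.7665]
tr(P') = 22.1997


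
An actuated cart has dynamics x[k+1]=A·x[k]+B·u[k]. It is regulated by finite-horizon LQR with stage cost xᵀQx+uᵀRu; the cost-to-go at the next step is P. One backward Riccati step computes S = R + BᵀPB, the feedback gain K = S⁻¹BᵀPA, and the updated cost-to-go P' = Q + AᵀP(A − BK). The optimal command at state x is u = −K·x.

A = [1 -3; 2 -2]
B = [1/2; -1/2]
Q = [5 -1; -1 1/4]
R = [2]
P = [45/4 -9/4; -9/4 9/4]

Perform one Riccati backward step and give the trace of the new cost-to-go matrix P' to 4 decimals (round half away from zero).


60.8077

BᵀP = [6.7500 -2.2500]
S = R + BᵀPB = [2] + [4.5000] = [6.5000]
BᵀPA = [2.2500 -15.7500]
K = S⁻¹·BᵀPA = [0.3462 -2.4231]
A−BK = [0.8269 -1.7885; 2.1731 -3.2115]
AᵀP(A−BK) = [10.4712 -19.2981; -19.2981 45.0865]
P' = Q + AᵀP(A−BK) = [15.4712 -20.2981; -20.2981 45.3365]
tr(P') = 60.8077


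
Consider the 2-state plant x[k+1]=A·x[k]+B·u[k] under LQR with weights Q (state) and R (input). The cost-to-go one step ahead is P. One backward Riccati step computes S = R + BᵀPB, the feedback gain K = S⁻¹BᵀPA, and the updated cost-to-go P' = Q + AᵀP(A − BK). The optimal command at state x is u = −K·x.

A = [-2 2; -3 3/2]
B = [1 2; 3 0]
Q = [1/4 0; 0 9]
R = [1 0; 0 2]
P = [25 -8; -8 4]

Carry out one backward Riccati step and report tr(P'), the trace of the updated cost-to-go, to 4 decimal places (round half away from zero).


12.0084

BᵀP = [1.0000 4.0000; 50.0000 -16.0000]
S = R + BᵀPB = [1 0; 0 2] + [13.0000 2.0000; 2.0000 100.0000] = [14.0000 2.0000; 2.0000 102.0000]
BᵀPA = [-14.0000 8.0000; -52.0000 76.0000]
K = S⁻¹·BᵀPA = [-0.9298 0.4663; -0.4916 0.7360]
A−BK = [-0.0871 0.0618; -0.2107 0.1011]
AᵀP(A−BK) = [1.4213 -1.2022; -1.2022 1.3371]
P' = Q + AᵀP(A−BK) = [1.6713 -1.2022; -1.2022 10.3371]
tr(P') = 12.0084


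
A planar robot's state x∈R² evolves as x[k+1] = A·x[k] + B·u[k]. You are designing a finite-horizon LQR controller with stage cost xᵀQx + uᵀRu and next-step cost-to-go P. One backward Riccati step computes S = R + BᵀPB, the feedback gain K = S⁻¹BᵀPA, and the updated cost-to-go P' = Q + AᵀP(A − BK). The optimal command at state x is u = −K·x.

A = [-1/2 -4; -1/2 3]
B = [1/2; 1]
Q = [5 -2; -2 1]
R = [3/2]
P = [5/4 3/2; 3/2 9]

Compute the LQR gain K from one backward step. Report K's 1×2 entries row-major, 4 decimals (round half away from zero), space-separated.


-0.4822 1.6853

BᵀP = [2.1250 9.7500]
S = R + BᵀPB = [3/2] + [10.8125] = [12.3125]
BᵀPA = [-5.9375 20.7500]
K = S⁻¹·BᵀPA = [-0.4822 1.6853]
A−BK = [-0.2589 -4.8426; -0.0178 1.3147]
AᵀP(A−BK) = [0.4492 -0.2437; -0.2437 30.0305]
P' = Q + AᵀP(A−BK) = [5.4492 -2.2437; -2.2437 31.0305]
tr(P') = 36.4797


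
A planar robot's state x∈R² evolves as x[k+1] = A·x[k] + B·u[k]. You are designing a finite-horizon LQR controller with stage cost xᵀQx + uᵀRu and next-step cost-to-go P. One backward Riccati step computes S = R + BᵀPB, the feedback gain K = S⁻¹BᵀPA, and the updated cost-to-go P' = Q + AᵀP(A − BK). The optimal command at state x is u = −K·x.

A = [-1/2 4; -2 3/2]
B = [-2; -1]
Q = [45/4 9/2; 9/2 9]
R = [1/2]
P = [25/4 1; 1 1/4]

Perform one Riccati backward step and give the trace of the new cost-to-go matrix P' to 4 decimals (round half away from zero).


BᵀP = [-13.5000 -2.2500]
S = R + BᵀPB = [1/2] + [29.2500] = [29.7500]
BᵀPA = [11.2500 -57.3750]
K = S⁻¹·BᵀPA = [0.3782 -1.9286]
A−BK = [0.2563 0.1429; -1.6218 -0.4286]
AᵀP(A−BK) = [0.3083 -0.3036; -0.3036 1.9107]
P' = Q + AᵀP(A−BK) = [11.5583 4.1964; 4.1964 10.9107]
tr(P') = 22.4690

22.4690


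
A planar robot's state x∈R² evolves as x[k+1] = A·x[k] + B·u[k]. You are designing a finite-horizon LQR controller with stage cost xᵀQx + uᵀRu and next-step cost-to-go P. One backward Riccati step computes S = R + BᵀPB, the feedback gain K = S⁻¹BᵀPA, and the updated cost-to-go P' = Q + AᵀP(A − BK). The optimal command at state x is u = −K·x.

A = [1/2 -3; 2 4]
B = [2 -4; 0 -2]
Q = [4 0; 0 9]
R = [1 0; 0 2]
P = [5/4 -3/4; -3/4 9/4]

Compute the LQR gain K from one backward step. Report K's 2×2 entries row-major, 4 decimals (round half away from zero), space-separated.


-1.0231 -3.4615 -0.6269 -1.0385

BᵀP = [2.5000 -1.5000; -3.5000 -1.5000]
S = R + BᵀPB = [1 0; 0 2] + [5.0000 -7.0000; -7.0000 17.0000] = [6.0000 -7.0000; -7.0000 19.0000]
BᵀPA = [-1.7500 -13.5000; -4.7500 4.5000]
K = S⁻¹·BᵀPA = [-1.0231 -3.4615; -0.6269 -1.0385]
A−BK = [0.0385 -0.2308; 0.7462 1.9231]
AᵀP(A−BK) = [3.0442 8.1346; 8.1346 23.1923]
P' = Q + AᵀP(A−BK) = [7.0442 8.1346; 8.1346 32.1923]
tr(P') = 39.2365


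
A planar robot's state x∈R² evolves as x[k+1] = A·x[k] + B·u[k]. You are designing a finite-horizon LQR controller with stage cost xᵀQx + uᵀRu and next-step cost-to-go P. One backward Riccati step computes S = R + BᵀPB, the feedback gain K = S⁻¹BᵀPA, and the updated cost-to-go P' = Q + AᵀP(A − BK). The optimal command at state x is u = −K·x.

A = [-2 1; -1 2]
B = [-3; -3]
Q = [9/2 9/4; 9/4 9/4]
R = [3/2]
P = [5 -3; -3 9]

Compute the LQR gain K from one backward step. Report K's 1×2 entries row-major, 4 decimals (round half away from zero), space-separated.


BᵀP = [-6.0000 -18.0000]
S = R + BᵀPB = [3/2] + [72.0000] = [73.5000]
BᵀPA = [30.0000 -42.0000]
K = S⁻¹·BᵀPA = [0.4082 -0.5714]
A−BK = [-0.7755 -0.7143; 0.2245 0.2857]
AᵀP(A−BK) = [4.7551 4.1429; 4.1429 5.0000]
P' = Q + AᵀP(A−BK) = [9.2551 6.3929; 6.3929 7.2500]
tr(P') = 16.5051

0.4082 -0.5714


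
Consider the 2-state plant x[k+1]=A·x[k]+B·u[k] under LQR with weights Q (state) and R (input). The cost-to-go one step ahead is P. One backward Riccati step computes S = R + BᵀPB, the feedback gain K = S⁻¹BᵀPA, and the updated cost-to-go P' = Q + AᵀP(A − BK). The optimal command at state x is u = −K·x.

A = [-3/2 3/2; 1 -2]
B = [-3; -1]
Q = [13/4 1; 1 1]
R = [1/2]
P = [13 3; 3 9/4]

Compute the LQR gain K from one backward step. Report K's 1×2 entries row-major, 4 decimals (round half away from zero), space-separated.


0.3757 -0.2940

BᵀP = [-42.0000 -11.2500]
S = R + BᵀPB = [1/2] + [137.2500] = [137.7500]
BᵀPA = [51.7500 -40.5000]
K = S⁻¹·BᵀPA = [0.3757 -0.2940]
A−BK = [-0.3730 0.6180; 1.3757 -2.2940]
AᵀP(A−BK) = [3.0585 -5.0349; -5.0349 8.3426]
P' = Q + AᵀP(A−BK) = [6.3085 -4.0349; -4.0349 9.3426]
tr(P') = 15.6511


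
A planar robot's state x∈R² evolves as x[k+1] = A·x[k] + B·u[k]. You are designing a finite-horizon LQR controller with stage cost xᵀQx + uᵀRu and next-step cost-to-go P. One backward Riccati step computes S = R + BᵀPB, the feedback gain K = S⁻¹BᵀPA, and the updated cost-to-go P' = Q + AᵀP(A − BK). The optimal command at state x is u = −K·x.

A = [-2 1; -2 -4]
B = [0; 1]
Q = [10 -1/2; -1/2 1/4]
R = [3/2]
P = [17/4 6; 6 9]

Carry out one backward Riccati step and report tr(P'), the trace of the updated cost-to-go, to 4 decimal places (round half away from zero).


40.0714

BᵀP = [6.0000 9.0000]
S = R + BᵀPB = [3/2] + [9.0000] = [10.5000]
BᵀPA = [-30.0000 -30.0000]
K = S⁻¹·BᵀPA = [-2.8571 -2.8571]
A−BK = [-2.0000 1.0000; 0.8571 -1.1429]
AᵀP(A−BK) = [15.2857 13.7857; 13.7857 14.5357]
P' = Q + AᵀP(A−BK) = [25.2857 13.2857; 13.2857 14.7857]
tr(P') = 40.0714


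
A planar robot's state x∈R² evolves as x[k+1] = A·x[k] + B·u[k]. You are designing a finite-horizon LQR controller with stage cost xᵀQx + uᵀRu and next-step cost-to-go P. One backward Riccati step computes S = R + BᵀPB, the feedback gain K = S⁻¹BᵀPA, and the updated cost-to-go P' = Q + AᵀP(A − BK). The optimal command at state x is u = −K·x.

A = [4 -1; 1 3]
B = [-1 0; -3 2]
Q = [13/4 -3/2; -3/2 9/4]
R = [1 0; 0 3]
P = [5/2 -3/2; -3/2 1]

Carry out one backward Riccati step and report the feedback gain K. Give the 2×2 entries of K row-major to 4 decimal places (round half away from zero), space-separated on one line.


1.0000 -1.1935 -1.0000 0.7742

BᵀP = [2.0000 -1.5000; -3.0000 2.0000]
S = R + BᵀPB = [1 0; 0 3] + [2.5000 -3.0000; -3.0000 4.0000] = [3.5000 -3.0000; -3.0000 7.0000]
BᵀPA = [6.5000 -6.5000; -10.0000 9.0000]
K = S⁻¹·BᵀPA = [1.0000 -1.1935; -1.0000 0.7742]
A−BK = [5.0000 -2.1935; 6.0000 -2.1290]
AᵀP(A−BK) = [12.5000 -8.0000; -8.0000 5.7742]
P' = Q + AᵀP(A−BK) = [15.7500 -9.5000; -9.5000 8.0242]
tr(P') = 23.7742


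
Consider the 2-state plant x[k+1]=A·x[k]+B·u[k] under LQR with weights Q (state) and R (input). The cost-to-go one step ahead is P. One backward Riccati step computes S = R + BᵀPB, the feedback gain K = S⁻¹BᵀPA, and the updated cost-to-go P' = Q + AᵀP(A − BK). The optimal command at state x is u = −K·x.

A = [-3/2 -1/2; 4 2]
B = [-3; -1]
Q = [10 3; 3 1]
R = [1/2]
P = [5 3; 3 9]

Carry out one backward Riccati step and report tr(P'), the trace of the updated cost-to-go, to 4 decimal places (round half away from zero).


BᵀP = [-18.0000 -18.0000]
S = R + BᵀPB = [1/2] + [72.0000] = [72.5000]
BᵀPA = [-45.0000 -27.0000]
K = S⁻¹·BᵀPA = [-0.6207 -0.3724]
A−BK = [-3.3621 -1.6172; 3.3793 1.6276]
AᵀP(A−BK) = [91.3190 43.9914; 43.9914 21.1948]
P' = Q + AᵀP(A−BK) = [101.3190 46.9914; 46.9914 22.1948]
tr(P') = 123.5138

123.5138


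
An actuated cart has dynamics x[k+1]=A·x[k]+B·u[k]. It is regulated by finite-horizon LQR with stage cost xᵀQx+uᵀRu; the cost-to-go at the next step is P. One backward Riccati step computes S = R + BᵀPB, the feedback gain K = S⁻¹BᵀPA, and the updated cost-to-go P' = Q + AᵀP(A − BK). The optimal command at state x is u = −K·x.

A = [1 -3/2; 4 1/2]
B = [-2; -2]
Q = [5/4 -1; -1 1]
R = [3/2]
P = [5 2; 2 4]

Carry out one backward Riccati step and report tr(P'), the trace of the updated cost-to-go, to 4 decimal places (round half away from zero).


BᵀP = [-14.0000 -12.0000]
S = R + BᵀPB = [3/2] + [52.0000] = [53.5000]
BᵀPA = [-62.0000 15.0000]
K = S⁻¹·BᵀPA = [-1.1589 0.2804]
A−BK = [-1.3178 -0.9393; 1.6822 1.0607]
AᵀP(A−BK) = [13.1495 6.8832; 6.8832 5.0444]
P' = Q + AᵀP(A−BK) = [14.3995 5.8832; 5.8832 6.0444]
tr(P') = 20.4439

20.4439


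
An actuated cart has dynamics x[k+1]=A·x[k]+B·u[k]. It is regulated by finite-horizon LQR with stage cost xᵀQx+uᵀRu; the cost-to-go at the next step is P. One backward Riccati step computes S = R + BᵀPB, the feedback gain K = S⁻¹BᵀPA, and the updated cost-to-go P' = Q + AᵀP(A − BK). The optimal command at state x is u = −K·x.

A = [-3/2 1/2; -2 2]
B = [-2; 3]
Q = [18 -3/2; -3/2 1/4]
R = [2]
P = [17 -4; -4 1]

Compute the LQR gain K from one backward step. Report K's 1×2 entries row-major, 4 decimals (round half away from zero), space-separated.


BᵀP = [-46.0000 11.0000]
S = R + BᵀPB = [2] + [125.0000] = [127.0000]
BᵀPA = [47.0000 -1.0000]
K = S⁻¹·BᵀPA = [0.3701 -0.0079]
A−BK = [-0.7598 0.4843; -3.1102 2.0236]
AᵀP(A−BK) = [0.8563 -0.3799; -0.3799 0.2421]
P' = Q + AᵀP(A−BK) = [18.8563 -1.8799; -1.8799 0.4921]
tr(P') = 19.3484

0.3701 -0.0079


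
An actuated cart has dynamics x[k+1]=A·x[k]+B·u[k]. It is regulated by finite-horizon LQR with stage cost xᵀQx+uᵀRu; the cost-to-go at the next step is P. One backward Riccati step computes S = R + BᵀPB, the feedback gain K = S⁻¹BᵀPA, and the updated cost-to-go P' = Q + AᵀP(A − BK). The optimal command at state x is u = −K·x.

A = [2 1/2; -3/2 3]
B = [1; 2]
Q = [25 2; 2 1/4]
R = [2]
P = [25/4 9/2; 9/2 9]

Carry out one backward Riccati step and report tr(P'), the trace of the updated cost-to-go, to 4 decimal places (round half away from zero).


BᵀP = [15.2500 22.5000]
S = R + BᵀPB = [2] + [60.2500] = [62.2500]
BᵀPA = [-3.2500 75.1250]
K = S⁻¹·BᵀPA = [-0.0522 1.2068]
A−BK = [2.0522 -0.7068; -1.3956 0.5863]
AᵀP(A−BK) = [18.0803 -6.7028; -6.7028 5.3996]
P' = Q + AᵀP(A−BK) = [43.0803 -4.7028; -4.7028 5.6496]
tr(P') = 48.7299

48.7299


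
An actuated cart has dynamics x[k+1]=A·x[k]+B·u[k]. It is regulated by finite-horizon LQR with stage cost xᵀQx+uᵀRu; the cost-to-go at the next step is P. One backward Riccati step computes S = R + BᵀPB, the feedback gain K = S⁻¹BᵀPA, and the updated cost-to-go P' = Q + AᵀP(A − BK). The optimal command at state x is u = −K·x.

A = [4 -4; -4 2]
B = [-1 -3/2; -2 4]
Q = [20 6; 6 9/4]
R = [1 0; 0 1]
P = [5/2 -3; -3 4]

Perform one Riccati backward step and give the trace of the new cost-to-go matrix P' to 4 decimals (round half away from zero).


27.2893

BᵀP = [3.5000 -5.0000; -15.7500 20.5000]
S = R + BᵀPB = [1 0; 0 1] + [6.5000 -25.2500; -25.2500 105.6250] = [7.5000 -25.2500; -25.2500 106.6250]
BᵀPA = [34.0000 -24.0000; -145.0000 104.0000]
K = S⁻¹·BᵀPA = [-0.2221 0.4133; -1.4125 1.0732]
A−BK = [1.6592 -1.9769; 1.2059 -1.4665]
AᵀP(A−BK) = [2.7386 -2.4302; -2.4302 2.3007]
P' = Q + AᵀP(A−BK) = [22.7386 3.5698; 3.5698 4.5507]
tr(P') = 27.2893


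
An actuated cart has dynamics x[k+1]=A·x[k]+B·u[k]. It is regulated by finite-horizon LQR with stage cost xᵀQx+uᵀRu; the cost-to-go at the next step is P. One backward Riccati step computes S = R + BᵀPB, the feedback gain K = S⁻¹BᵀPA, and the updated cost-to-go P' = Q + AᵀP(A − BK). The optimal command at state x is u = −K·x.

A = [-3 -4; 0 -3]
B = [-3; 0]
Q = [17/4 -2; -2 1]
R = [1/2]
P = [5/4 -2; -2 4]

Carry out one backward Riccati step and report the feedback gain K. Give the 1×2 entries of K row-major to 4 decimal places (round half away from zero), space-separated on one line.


BᵀP = [-3.7500 6.0000]
S = R + BᵀPB = [1/2] + [11.2500] = [11.7500]
BᵀPA = [11.2500 -3.0000]
K = S⁻¹·BᵀPA = [0.9574 -0.2553]
A−BK = [-0.1277 -4.7660; 0.0000 -3.0000]
AᵀP(A−BK) = [0.4787 -0.1277; -0.1277 7.2340]
P' = Q + AᵀP(A−BK) = [4.7287 -2.1277; -2.1277 8.2340]
tr(P') = 12.9628

0.9574 -0.2553


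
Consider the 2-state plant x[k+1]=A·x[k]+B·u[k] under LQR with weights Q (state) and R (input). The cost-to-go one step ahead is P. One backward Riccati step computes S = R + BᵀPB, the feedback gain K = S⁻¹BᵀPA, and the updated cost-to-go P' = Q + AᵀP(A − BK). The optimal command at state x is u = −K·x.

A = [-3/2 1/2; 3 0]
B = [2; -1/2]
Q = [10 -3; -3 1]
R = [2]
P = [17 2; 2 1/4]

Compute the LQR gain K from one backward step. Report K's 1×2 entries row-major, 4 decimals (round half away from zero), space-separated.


-0.5733 0.2498

BᵀP = [33.0000 3.8750]
S = R + BᵀPB = [2] + [64.0625] = [66.0625]
BᵀPA = [-37.8750 16.5000]
K = S⁻¹·BᵀPA = [-0.5733 0.2498]
A−BK = [-0.3534 0.0005; 2.7133 0.1249]
AᵀP(A−BK) = [0.7855 -0.2902; -0.2902 0.1289]
P' = Q + AᵀP(A−BK) = [10.7855 -3.2902; -3.2902 1.1289]
tr(P') = 11.9144


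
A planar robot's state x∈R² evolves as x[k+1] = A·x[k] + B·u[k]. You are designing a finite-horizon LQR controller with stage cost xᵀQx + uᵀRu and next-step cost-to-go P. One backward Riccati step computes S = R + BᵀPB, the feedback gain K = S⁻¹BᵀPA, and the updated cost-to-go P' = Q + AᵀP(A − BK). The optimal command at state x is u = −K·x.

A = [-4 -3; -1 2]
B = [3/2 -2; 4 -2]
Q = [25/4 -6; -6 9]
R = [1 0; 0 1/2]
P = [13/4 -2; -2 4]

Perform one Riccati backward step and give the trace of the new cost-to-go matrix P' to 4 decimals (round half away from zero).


BᵀP = [-3.1250 13.0000; -2.5000 -4.0000]
S = R + BᵀPB = [1 0; 0 1/2] + [47.3125 -19.7500; -19.7500 13.0000] = [48.3125 -19.7500; -19.7500 13.5000]
BᵀPA = [-0.5000 35.3750; 14.0000 -0.5000]
K = S⁻¹·BᵀPA = [1.0290 1.7840; 2.5424 2.5729]
A−BK = [-0.4587 -0.5302; -0.0311 0.0098]
AᵀP(A−BK) = [4.9212 5.8715; 5.8715 7.4273]
P' = Q + AᵀP(A−BK) = [11.1712 -0.1285; -0.1285 16.4273]
tr(P') = 27.5986

27.5986
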